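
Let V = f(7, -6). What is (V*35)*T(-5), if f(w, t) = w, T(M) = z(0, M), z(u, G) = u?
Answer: 0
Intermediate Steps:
T(M) = 0
V = 7
(V*35)*T(-5) = (7*35)*0 = 245*0 = 0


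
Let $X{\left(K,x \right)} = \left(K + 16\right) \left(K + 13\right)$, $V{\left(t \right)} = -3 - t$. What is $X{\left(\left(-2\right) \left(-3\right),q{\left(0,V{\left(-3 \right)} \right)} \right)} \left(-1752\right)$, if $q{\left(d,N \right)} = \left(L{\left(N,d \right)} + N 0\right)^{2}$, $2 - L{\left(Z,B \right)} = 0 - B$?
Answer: $-732336$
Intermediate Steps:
$L{\left(Z,B \right)} = 2 + B$ ($L{\left(Z,B \right)} = 2 - \left(0 - B\right) = 2 - - B = 2 + B$)
$q{\left(d,N \right)} = \left(2 + d\right)^{2}$ ($q{\left(d,N \right)} = \left(\left(2 + d\right) + N 0\right)^{2} = \left(\left(2 + d\right) + 0\right)^{2} = \left(2 + d\right)^{2}$)
$X{\left(K,x \right)} = \left(13 + K\right) \left(16 + K\right)$ ($X{\left(K,x \right)} = \left(16 + K\right) \left(13 + K\right) = \left(13 + K\right) \left(16 + K\right)$)
$X{\left(\left(-2\right) \left(-3\right),q{\left(0,V{\left(-3 \right)} \right)} \right)} \left(-1752\right) = \left(208 + \left(\left(-2\right) \left(-3\right)\right)^{2} + 29 \left(\left(-2\right) \left(-3\right)\right)\right) \left(-1752\right) = \left(208 + 6^{2} + 29 \cdot 6\right) \left(-1752\right) = \left(208 + 36 + 174\right) \left(-1752\right) = 418 \left(-1752\right) = -732336$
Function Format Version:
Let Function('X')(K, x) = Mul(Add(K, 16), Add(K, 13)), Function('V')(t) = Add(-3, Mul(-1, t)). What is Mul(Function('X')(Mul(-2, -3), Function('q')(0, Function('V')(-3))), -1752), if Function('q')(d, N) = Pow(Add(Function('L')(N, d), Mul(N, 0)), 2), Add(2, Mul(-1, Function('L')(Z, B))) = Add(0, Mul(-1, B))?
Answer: -732336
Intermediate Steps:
Function('L')(Z, B) = Add(2, B) (Function('L')(Z, B) = Add(2, Mul(-1, Add(0, Mul(-1, B)))) = Add(2, Mul(-1, Mul(-1, B))) = Add(2, B))
Function('q')(d, N) = Pow(Add(2, d), 2) (Function('q')(d, N) = Pow(Add(Add(2, d), Mul(N, 0)), 2) = Pow(Add(Add(2, d), 0), 2) = Pow(Add(2, d), 2))
Function('X')(K, x) = Mul(Add(13, K), Add(16, K)) (Function('X')(K, x) = Mul(Add(16, K), Add(13, K)) = Mul(Add(13, K), Add(16, K)))
Mul(Function('X')(Mul(-2, -3), Function('q')(0, Function('V')(-3))), -1752) = Mul(Add(208, Pow(Mul(-2, -3), 2), Mul(29, Mul(-2, -3))), -1752) = Mul(Add(208, Pow(6, 2), Mul(29, 6)), -1752) = Mul(Add(208, 36, 174), -1752) = Mul(418, -1752) = -732336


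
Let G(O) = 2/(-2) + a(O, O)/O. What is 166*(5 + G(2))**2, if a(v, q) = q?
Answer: 4150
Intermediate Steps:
G(O) = 0 (G(O) = 2/(-2) + O/O = 2*(-1/2) + 1 = -1 + 1 = 0)
166*(5 + G(2))**2 = 166*(5 + 0)**2 = 166*5**2 = 166*25 = 4150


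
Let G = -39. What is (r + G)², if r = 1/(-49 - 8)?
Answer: 4946176/3249 ≈ 1522.4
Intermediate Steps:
r = -1/57 (r = 1/(-57) = -1/57 ≈ -0.017544)
(r + G)² = (-1/57 - 39)² = (-2224/57)² = 4946176/3249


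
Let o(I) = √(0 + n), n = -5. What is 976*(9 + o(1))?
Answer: 8784 + 976*I*√5 ≈ 8784.0 + 2182.4*I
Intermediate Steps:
o(I) = I*√5 (o(I) = √(0 - 5) = √(-5) = I*√5)
976*(9 + o(1)) = 976*(9 + I*√5) = 8784 + 976*I*√5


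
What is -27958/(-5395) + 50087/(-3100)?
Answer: -36709913/3344900 ≈ -10.975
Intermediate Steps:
-27958/(-5395) + 50087/(-3100) = -27958*(-1/5395) + 50087*(-1/3100) = 27958/5395 - 50087/3100 = -36709913/3344900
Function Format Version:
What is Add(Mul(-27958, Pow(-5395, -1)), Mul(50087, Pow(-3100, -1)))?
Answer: Rational(-36709913, 3344900) ≈ -10.975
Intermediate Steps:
Add(Mul(-27958, Pow(-5395, -1)), Mul(50087, Pow(-3100, -1))) = Add(Mul(-27958, Rational(-1, 5395)), Mul(50087, Rational(-1, 3100))) = Add(Rational(27958, 5395), Rational(-50087, 3100)) = Rational(-36709913, 3344900)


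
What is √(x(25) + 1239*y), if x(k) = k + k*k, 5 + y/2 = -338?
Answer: 2*I*√212326 ≈ 921.58*I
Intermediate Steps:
y = -686 (y = -10 + 2*(-338) = -10 - 676 = -686)
x(k) = k + k²
√(x(25) + 1239*y) = √(25*(1 + 25) + 1239*(-686)) = √(25*26 - 849954) = √(650 - 849954) = √(-849304) = 2*I*√212326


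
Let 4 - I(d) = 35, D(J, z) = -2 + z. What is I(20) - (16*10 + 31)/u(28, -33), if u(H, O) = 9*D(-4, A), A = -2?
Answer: -925/36 ≈ -25.694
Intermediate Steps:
I(d) = -31 (I(d) = 4 - 1*35 = 4 - 35 = -31)
u(H, O) = -36 (u(H, O) = 9*(-2 - 2) = 9*(-4) = -36)
I(20) - (16*10 + 31)/u(28, -33) = -31 - (16*10 + 31)/(-36) = -31 - (160 + 31)*(-1)/36 = -31 - 191*(-1)/36 = -31 - 1*(-191/36) = -31 + 191/36 = -925/36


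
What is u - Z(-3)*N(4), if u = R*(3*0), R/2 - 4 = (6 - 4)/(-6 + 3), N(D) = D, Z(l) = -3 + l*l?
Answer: -24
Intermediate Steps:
Z(l) = -3 + l²
R = 20/3 (R = 8 + 2*((6 - 4)/(-6 + 3)) = 8 + 2*(2/(-3)) = 8 + 2*(2*(-⅓)) = 8 + 2*(-⅔) = 8 - 4/3 = 20/3 ≈ 6.6667)
u = 0 (u = 20*(3*0)/3 = (20/3)*0 = 0)
u - Z(-3)*N(4) = 0 - (-3 + (-3)²)*4 = 0 - (-3 + 9)*4 = 0 - 6*4 = 0 - 1*24 = 0 - 24 = -24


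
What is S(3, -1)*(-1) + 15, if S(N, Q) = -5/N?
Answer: 50/3 ≈ 16.667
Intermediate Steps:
S(3, -1)*(-1) + 15 = -5/3*(-1) + 15 = 5/3 + 15 = 50/3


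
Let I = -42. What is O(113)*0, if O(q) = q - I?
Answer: 0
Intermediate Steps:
O(q) = 42 + q (O(q) = q - 1*(-42) = q + 42 = 42 + q)
O(113)*0 = (42 + 113)*0 = 155*0 = 0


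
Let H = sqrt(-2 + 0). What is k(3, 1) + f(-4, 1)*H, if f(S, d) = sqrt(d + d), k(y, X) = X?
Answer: 1 + 2*I ≈ 1.0 + 2.0*I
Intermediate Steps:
f(S, d) = sqrt(2)*sqrt(d) (f(S, d) = sqrt(2*d) = sqrt(2)*sqrt(d))
H = I*sqrt(2) (H = sqrt(-2) = I*sqrt(2) ≈ 1.4142*I)
k(3, 1) + f(-4, 1)*H = 1 + (sqrt(2)*sqrt(1))*(I*sqrt(2)) = 1 + (sqrt(2)*1)*(I*sqrt(2)) = 1 + sqrt(2)*(I*sqrt(2)) = 1 + 2*I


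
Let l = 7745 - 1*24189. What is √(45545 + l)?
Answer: √29101 ≈ 170.59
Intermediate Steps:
l = -16444 (l = 7745 - 24189 = -16444)
√(45545 + l) = √(45545 - 16444) = √29101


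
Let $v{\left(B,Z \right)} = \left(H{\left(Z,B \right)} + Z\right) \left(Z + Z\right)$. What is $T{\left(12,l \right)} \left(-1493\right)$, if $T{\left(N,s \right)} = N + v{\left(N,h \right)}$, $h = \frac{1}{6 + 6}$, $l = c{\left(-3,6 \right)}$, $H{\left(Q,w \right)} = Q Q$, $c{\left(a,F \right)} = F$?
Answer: $- \frac{15498833}{864} \approx -17938.0$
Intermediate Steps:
$H{\left(Q,w \right)} = Q^{2}$
$l = 6$
$h = \frac{1}{12} \approx 0.083333$
$v{\left(B,Z \right)} = 2 Z \left(Z + Z^{2}\right)$ ($v{\left(B,Z \right)} = \left(Z^{2} + Z\right) \left(Z + Z\right) = \left(Z + Z^{2}\right) 2 Z = 2 Z \left(Z + Z^{2}\right)$)
$T{\left(N,s \right)} = \frac{13}{864} + N$ ($T{\left(N,s \right)} = N + \frac{2 \left(1 + \frac{1}{12}\right)}{144} = N + 2 \cdot \frac{1}{144} \cdot \frac{13}{12} = N + \frac{13}{864} = \frac{13}{864} + N$)
$T{\left(12,l \right)} \left(-1493\right) = \left(\frac{13}{864} + 12\right) \left(-1493\right) = \frac{10381}{864} \left(-1493\right) = - \frac{15498833}{864}$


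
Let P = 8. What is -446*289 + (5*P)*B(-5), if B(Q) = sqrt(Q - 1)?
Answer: -128894 + 40*I*sqrt(6) ≈ -1.2889e+5 + 97.98*I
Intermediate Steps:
B(Q) = sqrt(-1 + Q)
-446*289 + (5*P)*B(-5) = -446*289 + (5*8)*sqrt(-1 - 5) = -128894 + 40*sqrt(-6) = -128894 + 40*(I*sqrt(6)) = -128894 + 40*I*sqrt(6)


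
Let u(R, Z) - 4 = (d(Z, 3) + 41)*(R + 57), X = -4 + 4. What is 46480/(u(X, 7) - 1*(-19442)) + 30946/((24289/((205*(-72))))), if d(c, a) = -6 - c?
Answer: -686434089400/36506367 ≈ -18803.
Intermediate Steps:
X = 0
u(R, Z) = 4 + (35 - Z)*(57 + R) (u(R, Z) = 4 + ((-6 - Z) + 41)*(R + 57) = 4 + (35 - Z)*(57 + R))
46480/(u(X, 7) - 1*(-19442)) + 30946/((24289/((205*(-72))))) = 46480/((1999 - 57*7 + 35*0 - 1*0*7) - 1*(-19442)) + 30946/((24289/((205*(-72))))) = 46480/((1999 - 399 + 0 + 0) + 19442) + 30946/((24289/(-14760))) = 46480/(1600 + 19442) + 30946/((24289*(-1/14760))) = 46480/21042 + 30946/(-24289/14760) = 46480*(1/21042) + 30946*(-14760/24289) = 3320/1503 - 456762960/24289 = -686434089400/36506367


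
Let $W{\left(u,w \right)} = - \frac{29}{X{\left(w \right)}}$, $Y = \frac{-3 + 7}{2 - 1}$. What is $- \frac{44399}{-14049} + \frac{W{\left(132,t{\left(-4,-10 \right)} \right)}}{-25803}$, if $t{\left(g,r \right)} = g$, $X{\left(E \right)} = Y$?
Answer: $\frac{169737667}{53704644} \approx 3.1606$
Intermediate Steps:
$Y = 4$ ($Y = \frac{4}{1} = 4 \cdot 1 = 4$)
$X{\left(E \right)} = 4$
$W{\left(u,w \right)} = - \frac{29}{4}$
$- \frac{44399}{-14049} + \frac{W{\left(132,t{\left(-4,-10 \right)} \right)}}{-25803} = - \frac{44399}{-14049} - \frac{29}{4 \left(-25803\right)} = \left(-44399\right) \left(- \frac{1}{14049}\right) - - \frac{29}{103212} = \frac{44399}{14049} + \frac{29}{103212} = \frac{169737667}{53704644}$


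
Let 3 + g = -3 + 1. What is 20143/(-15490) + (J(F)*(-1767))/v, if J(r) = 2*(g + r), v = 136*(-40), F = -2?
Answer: -24638477/4213280 ≈ -5.8478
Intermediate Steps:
g = -5 (g = -3 + (-3 + 1) = -3 - 2 = -5)
v = -5440
J(r) = -10 + 2*r (J(r) = 2*(-5 + r) = -10 + 2*r)
20143/(-15490) + (J(F)*(-1767))/v = 20143/(-15490) + ((-10 + 2*(-2))*(-1767))/(-5440) = 20143*(-1/15490) + ((-10 - 4)*(-1767))*(-1/5440) = -20143/15490 - 14*(-1767)*(-1/5440) = -20143/15490 + 24738*(-1/5440) = -20143/15490 - 12369/2720 = -24638477/4213280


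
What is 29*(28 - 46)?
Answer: -522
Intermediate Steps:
29*(28 - 46) = 29*(-18) = -522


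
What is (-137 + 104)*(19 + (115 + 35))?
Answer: -5577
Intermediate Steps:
(-137 + 104)*(19 + (115 + 35)) = -33*(19 + 150) = -33*169 = -5577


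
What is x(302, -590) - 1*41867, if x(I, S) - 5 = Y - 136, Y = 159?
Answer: -41839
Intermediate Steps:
x(I, S) = 28 (x(I, S) = 5 + (159 - 136) = 5 + 23 = 28)
x(302, -590) - 1*41867 = 28 - 1*41867 = 28 - 41867 = -41839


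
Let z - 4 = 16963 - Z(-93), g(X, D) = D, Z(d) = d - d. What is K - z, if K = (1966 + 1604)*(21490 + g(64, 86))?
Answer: 77009353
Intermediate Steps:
Z(d) = 0
K = 77026320 (K = (1966 + 1604)*(21490 + 86) = 3570*21576 = 77026320)
z = 16967 (z = 4 + (16963 - 1*0) = 4 + (16963 + 0) = 4 + 16963 = 16967)
K - z = 77026320 - 1*16967 = 77026320 - 16967 = 77009353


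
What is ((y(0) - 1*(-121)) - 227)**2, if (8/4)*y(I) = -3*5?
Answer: 51529/4 ≈ 12882.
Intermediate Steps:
y(I) = -15/2 (y(I) = (-3*5)/2 = (1/2)*(-15) = -15/2)
((y(0) - 1*(-121)) - 227)**2 = ((-15/2 - 1*(-121)) - 227)**2 = ((-15/2 + 121) - 227)**2 = (227/2 - 227)**2 = (-227/2)**2 = 51529/4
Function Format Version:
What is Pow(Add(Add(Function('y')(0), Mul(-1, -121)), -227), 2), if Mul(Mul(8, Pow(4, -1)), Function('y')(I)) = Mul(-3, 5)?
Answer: Rational(51529, 4) ≈ 12882.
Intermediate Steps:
Function('y')(I) = Rational(-15, 2) (Function('y')(I) = Mul(Rational(1, 2), Mul(-3, 5)) = Mul(Rational(1, 2), -15) = Rational(-15, 2))
Pow(Add(Add(Function('y')(0), Mul(-1, -121)), -227), 2) = Pow(Add(Add(Rational(-15, 2), Mul(-1, -121)), -227), 2) = Pow(Add(Add(Rational(-15, 2), 121), -227), 2) = Pow(Add(Rational(227, 2), -227), 2) = Pow(Rational(-227, 2), 2) = Rational(51529, 4)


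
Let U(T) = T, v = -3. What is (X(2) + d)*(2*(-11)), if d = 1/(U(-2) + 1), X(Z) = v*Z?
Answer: 154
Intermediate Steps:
X(Z) = -3*Z
d = -1 (d = 1/(-2 + 1) = 1/(-1) = -1)
(X(2) + d)*(2*(-11)) = (-3*2 - 1)*(2*(-11)) = (-6 - 1)*(-22) = -7*(-22) = 154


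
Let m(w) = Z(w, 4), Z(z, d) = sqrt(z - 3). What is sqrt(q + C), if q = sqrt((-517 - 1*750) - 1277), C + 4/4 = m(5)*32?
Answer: sqrt(-1 + 32*sqrt(2) + 4*I*sqrt(159)) ≈ 7.4617 + 3.3798*I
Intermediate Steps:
Z(z, d) = sqrt(-3 + z)
m(w) = sqrt(-3 + w)
C = -1 + 32*sqrt(2) (C = -1 + sqrt(-3 + 5)*32 = -1 + sqrt(2)*32 = -1 + 32*sqrt(2) ≈ 44.255)
q = 4*I*sqrt(159) (q = sqrt((-517 - 750) - 1277) = sqrt(-1267 - 1277) = sqrt(-2544) = 4*I*sqrt(159) ≈ 50.438*I)
sqrt(q + C) = sqrt(4*I*sqrt(159) + (-1 + 32*sqrt(2))) = sqrt(-1 + 32*sqrt(2) + 4*I*sqrt(159))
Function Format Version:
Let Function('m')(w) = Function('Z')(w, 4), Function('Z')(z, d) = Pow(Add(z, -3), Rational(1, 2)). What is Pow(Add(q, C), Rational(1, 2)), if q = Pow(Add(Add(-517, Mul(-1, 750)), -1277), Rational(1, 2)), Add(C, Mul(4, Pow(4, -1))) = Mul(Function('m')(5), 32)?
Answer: Pow(Add(-1, Mul(32, Pow(2, Rational(1, 2))), Mul(4, I, Pow(159, Rational(1, 2)))), Rational(1, 2)) ≈ Add(7.4617, Mul(3.3798, I))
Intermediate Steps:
Function('Z')(z, d) = Pow(Add(-3, z), Rational(1, 2))
Function('m')(w) = Pow(Add(-3, w), Rational(1, 2))
C = Add(-1, Mul(32, Pow(2, Rational(1, 2)))) (C = Add(-1, Mul(Pow(Add(-3, 5), Rational(1, 2)), 32)) = Add(-1, Mul(Pow(2, Rational(1, 2)), 32)) = Add(-1, Mul(32, Pow(2, Rational(1, 2)))) ≈ 44.255)
q = Mul(4, I, Pow(159, Rational(1, 2))) (q = Pow(Add(Add(-517, -750), -1277), Rational(1, 2)) = Pow(Add(-1267, -1277), Rational(1, 2)) = Pow(-2544, Rational(1, 2)) = Mul(4, I, Pow(159, Rational(1, 2))) ≈ Mul(50.438, I))
Pow(Add(q, C), Rational(1, 2)) = Pow(Add(Mul(4, I, Pow(159, Rational(1, 2))), Add(-1, Mul(32, Pow(2, Rational(1, 2))))), Rational(1, 2)) = Pow(Add(-1, Mul(32, Pow(2, Rational(1, 2))), Mul(4, I, Pow(159, Rational(1, 2)))), Rational(1, 2))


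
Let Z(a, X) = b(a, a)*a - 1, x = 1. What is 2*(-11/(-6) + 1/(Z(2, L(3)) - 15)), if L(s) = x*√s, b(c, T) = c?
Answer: 7/2 ≈ 3.5000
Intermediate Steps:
L(s) = √s (L(s) = 1*√s = √s)
Z(a, X) = -1 + a² (Z(a, X) = a*a - 1 = a² - 1 = -1 + a²)
2*(-11/(-6) + 1/(Z(2, L(3)) - 15)) = 2*(-11/(-6) + 1/((-1 + 2²) - 15)) = 2*(-11*(-⅙) + 1/((-1 + 4) - 15)) = 2*(11/6 + 1/(3 - 15)) = 2*(11/6 + 1/(-12)) = 2*(11/6 - 1/12) = 2*(7/4) = 7/2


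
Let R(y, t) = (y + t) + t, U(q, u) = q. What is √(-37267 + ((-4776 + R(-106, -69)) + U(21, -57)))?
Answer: I*√42266 ≈ 205.59*I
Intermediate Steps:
R(y, t) = y + 2*t (R(y, t) = (t + y) + t = y + 2*t)
√(-37267 + ((-4776 + R(-106, -69)) + U(21, -57))) = √(-37267 + ((-4776 + (-106 + 2*(-69))) + 21)) = √(-37267 + ((-4776 + (-106 - 138)) + 21)) = √(-37267 + ((-4776 - 244) + 21)) = √(-37267 + (-5020 + 21)) = √(-37267 - 4999) = √(-42266) = I*√42266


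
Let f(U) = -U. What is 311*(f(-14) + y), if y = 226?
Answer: 74640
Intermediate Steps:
311*(f(-14) + y) = 311*(-1*(-14) + 226) = 311*(14 + 226) = 311*240 = 74640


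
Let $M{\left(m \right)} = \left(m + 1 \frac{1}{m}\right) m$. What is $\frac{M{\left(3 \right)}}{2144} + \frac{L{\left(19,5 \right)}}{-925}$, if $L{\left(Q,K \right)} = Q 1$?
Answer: $- \frac{15743}{991600} \approx -0.015876$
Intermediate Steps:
$M{\left(m \right)} = m \left(m + \frac{1}{m}\right)$ ($M{\left(m \right)} = \left(m + \frac{1}{m}\right) m = m \left(m + \frac{1}{m}\right)$)
$L{\left(Q,K \right)} = Q$
$\frac{M{\left(3 \right)}}{2144} + \frac{L{\left(19,5 \right)}}{-925} = \frac{1 + 3^{2}}{2144} + \frac{19}{-925} = \left(1 + 9\right) \frac{1}{2144} + 19 \left(- \frac{1}{925}\right) = 10 \cdot \frac{1}{2144} - \frac{19}{925} = \frac{5}{1072} - \frac{19}{925} = - \frac{15743}{991600}$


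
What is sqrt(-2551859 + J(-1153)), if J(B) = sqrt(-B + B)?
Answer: I*sqrt(2551859) ≈ 1597.5*I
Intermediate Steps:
J(B) = 0 (J(B) = sqrt(0) = 0)
sqrt(-2551859 + J(-1153)) = sqrt(-2551859 + 0) = sqrt(-2551859) = I*sqrt(2551859)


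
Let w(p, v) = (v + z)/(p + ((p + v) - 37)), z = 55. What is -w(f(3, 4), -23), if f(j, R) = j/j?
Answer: 16/29 ≈ 0.55172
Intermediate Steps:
f(j, R) = 1
w(p, v) = (55 + v)/(-37 + v + 2*p) (w(p, v) = (v + 55)/(p + ((p + v) - 37)) = (55 + v)/(p + (-37 + p + v)) = (55 + v)/(-37 + v + 2*p))
-w(f(3, 4), -23) = -(55 - 23)/(-37 - 23 + 2*1) = -32/(-37 - 23 + 2) = -32/(-58) = -(-1)*32/58 = -1*(-16/29) = 16/29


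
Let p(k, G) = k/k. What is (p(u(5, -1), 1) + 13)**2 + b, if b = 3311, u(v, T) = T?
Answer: 3507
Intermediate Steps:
p(k, G) = 1
(p(u(5, -1), 1) + 13)**2 + b = (1 + 13)**2 + 3311 = 14**2 + 3311 = 196 + 3311 = 3507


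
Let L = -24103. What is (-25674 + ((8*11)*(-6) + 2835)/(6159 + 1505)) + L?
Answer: -381488621/7664 ≈ -49777.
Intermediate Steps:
(-25674 + ((8*11)*(-6) + 2835)/(6159 + 1505)) + L = (-25674 + ((8*11)*(-6) + 2835)/(6159 + 1505)) - 24103 = (-25674 + (88*(-6) + 2835)/7664) - 24103 = (-25674 + (-528 + 2835)*(1/7664)) - 24103 = (-25674 + 2307*(1/7664)) - 24103 = (-25674 + 2307/7664) - 24103 = -196763229/7664 - 24103 = -381488621/7664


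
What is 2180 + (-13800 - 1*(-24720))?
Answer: 13100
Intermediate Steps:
2180 + (-13800 - 1*(-24720)) = 2180 + (-13800 + 24720) = 2180 + 10920 = 13100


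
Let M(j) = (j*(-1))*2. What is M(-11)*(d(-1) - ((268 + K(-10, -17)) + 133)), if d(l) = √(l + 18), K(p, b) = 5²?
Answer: -9372 + 22*√17 ≈ -9281.3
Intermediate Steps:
K(p, b) = 25
d(l) = √(18 + l)
M(j) = -2*j (M(j) = -j*2 = -2*j)
M(-11)*(d(-1) - ((268 + K(-10, -17)) + 133)) = (-2*(-11))*(√(18 - 1) - ((268 + 25) + 133)) = 22*(√17 - (293 + 133)) = 22*(√17 - 1*426) = 22*(√17 - 426) = 22*(-426 + √17) = -9372 + 22*√17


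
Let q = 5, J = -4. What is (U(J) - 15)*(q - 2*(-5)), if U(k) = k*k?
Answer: 15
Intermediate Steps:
U(k) = k**2
(U(J) - 15)*(q - 2*(-5)) = ((-4)**2 - 15)*(5 - 2*(-5)) = (16 - 15)*(5 + 10) = 1*15 = 15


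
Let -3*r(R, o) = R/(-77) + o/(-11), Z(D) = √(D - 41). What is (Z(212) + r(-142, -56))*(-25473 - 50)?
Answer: 4543094/77 - 76569*√19 ≈ -2.7476e+5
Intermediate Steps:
Z(D) = √(-41 + D)
r(R, o) = o/33 + R/231 (r(R, o) = -(R/(-77) + o/(-11))/3 = -(R*(-1/77) + o*(-1/11))/3 = -(-R/77 - o/11)/3 = -(-o/11 - R/77)/3 = o/33 + R/231)
(Z(212) + r(-142, -56))*(-25473 - 50) = (√(-41 + 212) + ((1/33)*(-56) + (1/231)*(-142)))*(-25473 - 50) = (√171 + (-56/33 - 142/231))*(-25523) = (3*√19 - 178/77)*(-25523) = (-178/77 + 3*√19)*(-25523) = 4543094/77 - 76569*√19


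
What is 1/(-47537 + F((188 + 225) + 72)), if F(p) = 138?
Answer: -1/47399 ≈ -2.1097e-5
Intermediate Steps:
1/(-47537 + F((188 + 225) + 72)) = 1/(-47537 + 138) = 1/(-47399) = -1/47399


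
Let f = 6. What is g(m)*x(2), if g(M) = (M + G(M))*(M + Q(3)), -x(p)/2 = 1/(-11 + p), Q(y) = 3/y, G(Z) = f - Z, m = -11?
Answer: -40/3 ≈ -13.333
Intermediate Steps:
G(Z) = 6 - Z
x(p) = -2/(-11 + p)
g(M) = 6 + 6*M (g(M) = (M + (6 - M))*(M + 3/3) = 6*(M + 3*(⅓)) = 6*(M + 1) = 6*(1 + M) = 6 + 6*M)
g(m)*x(2) = (6 + 6*(-11))*(-2/(-11 + 2)) = (6 - 66)*(-2/(-9)) = -(-120)*(-1)/9 = -60*2/9 = -40/3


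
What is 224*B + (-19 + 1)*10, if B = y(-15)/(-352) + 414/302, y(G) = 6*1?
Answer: 204726/1661 ≈ 123.25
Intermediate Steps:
y(G) = 6
B = 35979/26576 (B = 6/(-352) + 414/302 = 6*(-1/352) + 414*(1/302) = -3/176 + 207/151 = 35979/26576 ≈ 1.3538)
224*B + (-19 + 1)*10 = 224*(35979/26576) + (-19 + 1)*10 = 503706/1661 - 18*10 = 503706/1661 - 180 = 204726/1661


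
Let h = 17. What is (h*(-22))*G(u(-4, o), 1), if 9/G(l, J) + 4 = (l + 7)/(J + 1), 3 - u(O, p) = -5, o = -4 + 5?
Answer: -6732/7 ≈ -961.71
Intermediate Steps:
o = 1
u(O, p) = 8 (u(O, p) = 3 - 1*(-5) = 3 + 5 = 8)
G(l, J) = 9/(-4 + (7 + l)/(1 + J)) (G(l, J) = 9/(-4 + (l + 7)/(J + 1)) = 9/(-4 + (7 + l)/(1 + J)))
(h*(-22))*G(u(-4, o), 1) = (17*(-22))*(9*(1 + 1)/(3 + 8 - 4*1)) = -3366*2/(3 + 8 - 4) = -3366*2/7 = -374*18/7 = -6732/7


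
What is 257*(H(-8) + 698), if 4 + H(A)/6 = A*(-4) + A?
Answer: 210226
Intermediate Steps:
H(A) = -24 - 18*A (H(A) = -24 + 6*(A*(-4) + A) = -24 + 6*(-4*A + A) = -24 + 6*(-3*A) = -24 - 18*A)
257*(H(-8) + 698) = 257*((-24 - 18*(-8)) + 698) = 257*((-24 + 144) + 698) = 257*(120 + 698) = 257*818 = 210226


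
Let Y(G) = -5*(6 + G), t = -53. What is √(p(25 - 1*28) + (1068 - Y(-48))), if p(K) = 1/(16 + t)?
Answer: √1174565/37 ≈ 29.291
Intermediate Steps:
Y(G) = -30 - 5*G
p(K) = -1/37 (p(K) = 1/(16 - 53) = 1/(-37) = -1/37)
√(p(25 - 1*28) + (1068 - Y(-48))) = √(-1/37 + (1068 - (-30 - 5*(-48)))) = √(-1/37 + (1068 - (-30 + 240))) = √(-1/37 + (1068 - 1*210)) = √(-1/37 + (1068 - 210)) = √(-1/37 + 858) = √(31745/37) = √1174565/37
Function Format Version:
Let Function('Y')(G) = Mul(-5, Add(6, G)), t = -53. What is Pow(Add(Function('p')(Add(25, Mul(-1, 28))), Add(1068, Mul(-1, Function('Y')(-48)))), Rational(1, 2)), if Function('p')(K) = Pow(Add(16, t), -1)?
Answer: Mul(Rational(1, 37), Pow(1174565, Rational(1, 2))) ≈ 29.291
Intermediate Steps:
Function('Y')(G) = Add(-30, Mul(-5, G))
Function('p')(K) = Rational(-1, 37) (Function('p')(K) = Pow(Add(16, -53), -1) = Pow(-37, -1) = Rational(-1, 37))
Pow(Add(Function('p')(Add(25, Mul(-1, 28))), Add(1068, Mul(-1, Function('Y')(-48)))), Rational(1, 2)) = Pow(Add(Rational(-1, 37), Add(1068, Mul(-1, Add(-30, Mul(-5, -48))))), Rational(1, 2)) = Pow(Add(Rational(-1, 37), Add(1068, Mul(-1, Add(-30, 240)))), Rational(1, 2)) = Pow(Add(Rational(-1, 37), Add(1068, Mul(-1, 210))), Rational(1, 2)) = Pow(Add(Rational(-1, 37), Add(1068, -210)), Rational(1, 2)) = Pow(Add(Rational(-1, 37), 858), Rational(1, 2)) = Pow(Rational(31745, 37), Rational(1, 2)) = Mul(Rational(1, 37), Pow(1174565, Rational(1, 2)))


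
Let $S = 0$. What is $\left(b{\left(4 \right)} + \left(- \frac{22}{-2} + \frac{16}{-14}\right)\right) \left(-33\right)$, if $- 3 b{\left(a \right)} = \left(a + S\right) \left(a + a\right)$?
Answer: $\frac{187}{7} \approx 26.714$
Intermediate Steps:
$b{\left(a \right)} = - \frac{2 a^{2}}{3}$ ($b{\left(a \right)} = - \frac{\left(a + 0\right) \left(a + a\right)}{3} = - \frac{a 2 a}{3} = - \frac{2 a^{2}}{3}$)
$\left(b{\left(4 \right)} + \left(- \frac{22}{-2} + \frac{16}{-14}\right)\right) \left(-33\right) = \left(- \frac{2 \cdot 4^{2}}{3} + \left(- \frac{22}{-2} + \frac{16}{-14}\right)\right) \left(-33\right) = \left(\left(- \frac{2}{3}\right) 16 + \left(\left(-22\right) \left(- \frac{1}{2}\right) + 16 \left(- \frac{1}{14}\right)\right)\right) \left(-33\right) = \left(- \frac{32}{3} + \left(11 - \frac{8}{7}\right)\right) \left(-33\right) = \left(- \frac{32}{3} + \frac{69}{7}\right) \left(-33\right) = \left(- \frac{17}{21}\right) \left(-33\right) = \frac{187}{7}$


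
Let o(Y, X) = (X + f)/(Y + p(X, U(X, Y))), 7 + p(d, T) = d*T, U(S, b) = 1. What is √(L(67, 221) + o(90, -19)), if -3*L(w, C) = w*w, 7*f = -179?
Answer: I*√10563042/84 ≈ 38.691*I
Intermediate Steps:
p(d, T) = -7 + T*d (p(d, T) = -7 + d*T = -7 + T*d)
f = -179/7 (f = (⅐)*(-179) = -179/7 ≈ -25.571)
o(Y, X) = (-179/7 + X)/(-7 + X + Y) (o(Y, X) = (X - 179/7)/(Y + (-7 + 1*X)) = (-179/7 + X)/(Y + (-7 + X)) = (-179/7 + X)/(-7 + X + Y))
L(w, C) = -w²/3 (L(w, C) = -w*w/3 = -w²/3)
√(L(67, 221) + o(90, -19)) = √(-⅓*67² + (-179/7 - 19)/(-7 - 19 + 90)) = √(-⅓*4489 - 312/7/64) = √(-4489/3 + (1/64)*(-312/7)) = √(-4489/3 - 39/56) = √(-251501/168) = I*√10563042/84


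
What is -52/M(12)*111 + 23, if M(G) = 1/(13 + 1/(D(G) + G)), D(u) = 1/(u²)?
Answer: -10040665/133 ≈ -75494.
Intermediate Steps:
D(u) = u⁻²
M(G) = 1/(13 + 1/(G + G⁻²)) (M(G) = 1/(13 + 1/(G⁻² + G)) = 1/(13 + 1/(G + G⁻²)))
-52/M(12)*111 + 23 = -52*(13 + 12²*(1 + 13*12))/(1 + 12³)*111 + 23 = -52*(13 + 144*(1 + 156))/(1 + 1728)*111 + 23 = -52/(1729/(13 + 144*157))*111 + 23 = -52/(1729/(13 + 22608))*111 + 23 = -52/(1729/22621)*111 + 23 = -52/((1/22621)*1729)*111 + 23 = -52/1729/22621*111 + 23 = -52*22621/1729*111 + 23 = -90484/133*111 + 23 = -10043724/133 + 23 = -10040665/133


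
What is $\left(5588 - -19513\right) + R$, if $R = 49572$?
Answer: $74673$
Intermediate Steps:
$\left(5588 - -19513\right) + R = \left(5588 - -19513\right) + 49572 = \left(5588 + 19513\right) + 49572 = 25101 + 49572 = 74673$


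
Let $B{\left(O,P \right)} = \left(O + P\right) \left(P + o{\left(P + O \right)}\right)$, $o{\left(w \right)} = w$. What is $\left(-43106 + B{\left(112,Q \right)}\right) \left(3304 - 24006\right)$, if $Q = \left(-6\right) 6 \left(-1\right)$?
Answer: $328623548$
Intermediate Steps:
$Q = 36$ ($Q = \left(-36\right) \left(-1\right) = 36$)
$B{\left(O,P \right)} = \left(O + P\right) \left(O + 2 P\right)$ ($B{\left(O,P \right)} = \left(O + P\right) \left(P + \left(P + O\right)\right) = \left(O + P\right) \left(P + \left(O + P\right)\right) = \left(O + P\right) \left(O + 2 P\right)$)
$\left(-43106 + B{\left(112,Q \right)}\right) \left(3304 - 24006\right) = \left(-43106 + \left(112^{2} + 2 \cdot 36^{2} + 3 \cdot 112 \cdot 36\right)\right) \left(3304 - 24006\right) = \left(-43106 + \left(12544 + 2 \cdot 1296 + 12096\right)\right) \left(-20702\right) = \left(-43106 + \left(12544 + 2592 + 12096\right)\right) \left(-20702\right) = \left(-43106 + 27232\right) \left(-20702\right) = \left(-15874\right) \left(-20702\right) = 328623548$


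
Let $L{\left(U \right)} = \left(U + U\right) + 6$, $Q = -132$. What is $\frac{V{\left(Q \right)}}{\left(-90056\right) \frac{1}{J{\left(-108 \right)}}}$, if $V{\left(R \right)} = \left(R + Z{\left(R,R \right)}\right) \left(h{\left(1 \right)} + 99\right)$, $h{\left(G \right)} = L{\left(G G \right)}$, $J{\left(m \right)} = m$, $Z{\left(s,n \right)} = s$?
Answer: $- \frac{381348}{11257} \approx -33.877$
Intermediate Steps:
$L{\left(U \right)} = 6 + 2 U$ ($L{\left(U \right)} = 2 U + 6 = 6 + 2 U$)
$h{\left(G \right)} = 6 + 2 G^{2}$ ($h{\left(G \right)} = 6 + 2 G G = 6 + 2 G^{2}$)
$V{\left(R \right)} = 214 R$ ($V{\left(R \right)} = \left(R + R\right) \left(\left(6 + 2 \cdot 1^{2}\right) + 99\right) = 2 R \left(\left(6 + 2 \cdot 1\right) + 99\right) = 2 R \left(\left(6 + 2\right) + 99\right) = 2 R \left(8 + 99\right) = 2 R 107 = 214 R$)
$\frac{V{\left(Q \right)}}{\left(-90056\right) \frac{1}{J{\left(-108 \right)}}} = \frac{214 \left(-132\right)}{\left(-90056\right) \frac{1}{-108}} = - \frac{28248}{\left(-90056\right) \left(- \frac{1}{108}\right)} = - \frac{28248}{\frac{22514}{27}} = \left(-28248\right) \frac{27}{22514} = - \frac{381348}{11257}$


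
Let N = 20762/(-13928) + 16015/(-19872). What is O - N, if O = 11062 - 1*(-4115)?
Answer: 525160430827/34597152 ≈ 15179.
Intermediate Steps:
N = -79454923/34597152 (N = 20762*(-1/13928) + 16015*(-1/19872) = -10381/6964 - 16015/19872 = -79454923/34597152 ≈ -2.2966)
O = 15177 (O = 11062 + 4115 = 15177)
O - N = 15177 - 1*(-79454923/34597152) = 15177 + 79454923/34597152 = 525160430827/34597152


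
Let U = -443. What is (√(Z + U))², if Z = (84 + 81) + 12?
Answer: -266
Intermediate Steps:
Z = 177 (Z = 165 + 12 = 177)
(√(Z + U))² = (√(177 - 443))² = (√(-266))² = (I*√266)² = -266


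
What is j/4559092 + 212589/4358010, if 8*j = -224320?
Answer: 70584517399/1655714043910 ≈ 0.042631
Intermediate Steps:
j = -28040 (j = (⅛)*(-224320) = -28040)
j/4559092 + 212589/4358010 = -28040/4559092 + 212589/4358010 = -28040*1/4559092 + 212589*(1/4358010) = -7010/1139773 + 70863/1452670 = 70584517399/1655714043910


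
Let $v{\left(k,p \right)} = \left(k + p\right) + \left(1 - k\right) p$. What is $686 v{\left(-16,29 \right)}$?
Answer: $347116$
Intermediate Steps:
$v{\left(k,p \right)} = k + p + p \left(1 - k\right)$ ($v{\left(k,p \right)} = \left(k + p\right) + p \left(1 - k\right) = k + p + p \left(1 - k\right)$)
$686 v{\left(-16,29 \right)} = 686 \left(-16 + 2 \cdot 29 - \left(-16\right) 29\right) = 686 \left(-16 + 58 + 464\right) = 686 \cdot 506 = 347116$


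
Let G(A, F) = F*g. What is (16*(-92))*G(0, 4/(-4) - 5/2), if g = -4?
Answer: -20608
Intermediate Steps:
G(A, F) = -4*F (G(A, F) = F*(-4) = -4*F)
(16*(-92))*G(0, 4/(-4) - 5/2) = (16*(-92))*(-4*(4/(-4) - 5/2)) = -(-5888)*(4*(-¼) - 5*½) = -(-5888)*(-1 - 5/2) = -(-5888)*(-7)/2 = -1472*14 = -20608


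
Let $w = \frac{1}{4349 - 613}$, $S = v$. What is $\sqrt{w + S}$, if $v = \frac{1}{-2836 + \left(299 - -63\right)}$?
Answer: $\frac{i \sqrt{729030898}}{2310716} \approx 0.011685 i$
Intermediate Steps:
$v = - \frac{1}{2474}$ ($v = \frac{1}{-2836 + \left(299 + 63\right)} = \frac{1}{-2836 + 362} = \frac{1}{-2474} = - \frac{1}{2474} \approx -0.0004042$)
$S = - \frac{1}{2474} \approx -0.0004042$
$w = \frac{1}{3736} \approx 0.00026767$
$\sqrt{w + S} = \sqrt{\frac{1}{3736} - \frac{1}{2474}} = \sqrt{- \frac{631}{4621432}} = \frac{i \sqrt{729030898}}{2310716}$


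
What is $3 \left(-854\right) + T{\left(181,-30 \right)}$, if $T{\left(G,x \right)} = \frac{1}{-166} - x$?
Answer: $- \frac{420313}{166} \approx -2532.0$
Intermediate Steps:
$T{\left(G,x \right)} = - \frac{1}{166} - x$
$3 \left(-854\right) + T{\left(181,-30 \right)} = 3 \left(-854\right) - - \frac{4979}{166} = -2562 + \left(- \frac{1}{166} + 30\right) = -2562 + \frac{4979}{166} = - \frac{420313}{166}$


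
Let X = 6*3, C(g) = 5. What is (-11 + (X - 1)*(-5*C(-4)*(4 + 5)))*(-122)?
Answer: 467992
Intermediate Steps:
X = 18
(-11 + (X - 1)*(-5*C(-4)*(4 + 5)))*(-122) = (-11 + (18 - 1)*(-25*(4 + 5)))*(-122) = (-11 + 17*(-25*9))*(-122) = (-11 + 17*(-5*45))*(-122) = (-11 + 17*(-225))*(-122) = (-11 - 3825)*(-122) = -3836*(-122) = 467992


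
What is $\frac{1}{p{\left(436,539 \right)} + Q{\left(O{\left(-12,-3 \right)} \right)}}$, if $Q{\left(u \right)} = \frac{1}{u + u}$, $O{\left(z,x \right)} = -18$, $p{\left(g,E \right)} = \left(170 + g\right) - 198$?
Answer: $\frac{36}{14687} \approx 0.0024511$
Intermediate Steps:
$p{\left(g,E \right)} = -28 + g$
$Q{\left(u \right)} = \frac{1}{2 u}$
$\frac{1}{p{\left(436,539 \right)} + Q{\left(O{\left(-12,-3 \right)} \right)}} = \frac{1}{\left(-28 + 436\right) + \frac{1}{2 \left(-18\right)}} = \frac{1}{408 + \frac{1}{2} \left(- \frac{1}{18}\right)} = \frac{1}{408 - \frac{1}{36}} = \frac{1}{\frac{14687}{36}} = \frac{36}{14687}$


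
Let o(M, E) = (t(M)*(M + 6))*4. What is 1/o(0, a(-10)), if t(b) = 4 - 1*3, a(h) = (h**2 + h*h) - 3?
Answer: 1/24 ≈ 0.041667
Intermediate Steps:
a(h) = -3 + 2*h**2 (a(h) = (h**2 + h**2) - 3 = 2*h**2 - 3 = -3 + 2*h**2)
t(b) = 1 (t(b) = 4 - 3 = 1)
o(M, E) = 24 + 4*M (o(M, E) = (1*(M + 6))*4 = (1*(6 + M))*4 = (6 + M)*4 = 24 + 4*M)
1/o(0, a(-10)) = 1/(24 + 4*0) = 1/(24 + 0) = 1/24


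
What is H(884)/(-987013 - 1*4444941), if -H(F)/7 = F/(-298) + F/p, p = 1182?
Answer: -683774/239166218643 ≈ -2.8590e-6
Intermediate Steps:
H(F) = 1547*F/88059 (H(F) = -7*(F/(-298) + F/1182) = -7*(F*(-1/298) + F*(1/1182)) = -7*(-F/298 + F/1182) = -(-1547)*F/88059 = 1547*F/88059)
H(884)/(-987013 - 1*4444941) = ((1547/88059)*884)/(-987013 - 1*4444941) = 1367548/(88059*(-987013 - 4444941)) = (1367548/88059)/(-5431954) = (1367548/88059)*(-1/5431954) = -683774/239166218643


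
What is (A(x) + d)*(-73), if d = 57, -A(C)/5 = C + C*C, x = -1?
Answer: -4161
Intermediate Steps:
A(C) = -5*C - 5*C² (A(C) = -5*(C + C*C) = -5*(C + C²) = -5*C - 5*C²)
(A(x) + d)*(-73) = (-5*(-1)*(1 - 1) + 57)*(-73) = (-5*(-1)*0 + 57)*(-73) = (0 + 57)*(-73) = 57*(-73) = -4161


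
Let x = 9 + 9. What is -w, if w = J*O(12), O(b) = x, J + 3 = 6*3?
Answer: -270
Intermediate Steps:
x = 18
J = 15 (J = -3 + 6*3 = -3 + 18 = 15)
O(b) = 18
w = 270 (w = 15*18 = 270)
-w = -1*270 = -270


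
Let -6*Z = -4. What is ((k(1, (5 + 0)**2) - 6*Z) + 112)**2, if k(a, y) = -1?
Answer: 11449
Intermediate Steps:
Z = 2/3 (Z = -1/6*(-4) = 2/3 ≈ 0.66667)
((k(1, (5 + 0)**2) - 6*Z) + 112)**2 = ((-1 - 6*2/3) + 112)**2 = ((-1 - 4) + 112)**2 = (-5 + 112)**2 = 107**2 = 11449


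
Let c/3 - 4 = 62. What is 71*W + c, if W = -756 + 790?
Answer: 2612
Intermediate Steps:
c = 198 (c = 12 + 3*62 = 12 + 186 = 198)
W = 34
71*W + c = 71*34 + 198 = 2414 + 198 = 2612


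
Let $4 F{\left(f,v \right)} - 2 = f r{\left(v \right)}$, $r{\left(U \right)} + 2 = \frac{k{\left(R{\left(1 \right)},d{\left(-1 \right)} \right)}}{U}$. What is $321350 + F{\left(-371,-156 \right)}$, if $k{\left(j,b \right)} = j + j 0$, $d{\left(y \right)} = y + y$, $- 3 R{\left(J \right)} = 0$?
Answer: $321536$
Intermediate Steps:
$R{\left(J \right)} = 0$ ($R{\left(J \right)} = \left(- \frac{1}{3}\right) 0 = 0$)
$d{\left(y \right)} = 2 y$
$k{\left(j,b \right)} = j$ ($k{\left(j,b \right)} = j + 0 = j$)
$r{\left(U \right)} = -2$ ($r{\left(U \right)} = -2 + \frac{0}{U} = -2 + 0 = -2$)
$F{\left(f,v \right)} = \frac{1}{2} - \frac{f}{2}$ ($F{\left(f,v \right)} = \frac{1}{2} + \frac{f \left(-2\right)}{4} = \frac{1}{2} + \frac{\left(-2\right) f}{4} = \frac{1}{2} - \frac{f}{2}$)
$321350 + F{\left(-371,-156 \right)} = 321350 + \left(\frac{1}{2} - - \frac{371}{2}\right) = 321350 + \left(\frac{1}{2} + \frac{371}{2}\right) = 321350 + 186 = 321536$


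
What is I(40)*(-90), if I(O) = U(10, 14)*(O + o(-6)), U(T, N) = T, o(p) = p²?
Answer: -68400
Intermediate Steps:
I(O) = 360 + 10*O (I(O) = 10*(O + (-6)²) = 10*(O + 36) = 10*(36 + O) = 360 + 10*O)
I(40)*(-90) = (360 + 10*40)*(-90) = (360 + 400)*(-90) = 760*(-90) = -68400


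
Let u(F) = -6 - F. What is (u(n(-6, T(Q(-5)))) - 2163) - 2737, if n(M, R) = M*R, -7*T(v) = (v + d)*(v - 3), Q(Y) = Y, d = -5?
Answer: -34822/7 ≈ -4974.6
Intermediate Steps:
T(v) = -(-5 + v)*(-3 + v)/7 (T(v) = -(v - 5)*(v - 3)/7 = -(-5 + v)*(-3 + v)/7)
(u(n(-6, T(Q(-5)))) - 2163) - 2737 = ((-6 - (-6)*(-15/7 - ⅐*(-5)² + (8/7)*(-5))) - 2163) - 2737 = ((-6 - (-6)*(-15/7 - ⅐*25 - 40/7)) - 2163) - 2737 = ((-6 - (-6)*(-15/7 - 25/7 - 40/7)) - 2163) - 2737 = ((-6 - (-6)*(-80)/7) - 2163) - 2737 = ((-6 - 1*480/7) - 2163) - 2737 = ((-6 - 480/7) - 2163) - 2737 = (-522/7 - 2163) - 2737 = -15663/7 - 2737 = -34822/7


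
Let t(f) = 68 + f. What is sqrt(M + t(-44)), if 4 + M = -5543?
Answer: I*sqrt(5523) ≈ 74.317*I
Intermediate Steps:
M = -5547 (M = -4 - 5543 = -5547)
sqrt(M + t(-44)) = sqrt(-5547 + (68 - 44)) = sqrt(-5547 + 24) = sqrt(-5523) = I*sqrt(5523)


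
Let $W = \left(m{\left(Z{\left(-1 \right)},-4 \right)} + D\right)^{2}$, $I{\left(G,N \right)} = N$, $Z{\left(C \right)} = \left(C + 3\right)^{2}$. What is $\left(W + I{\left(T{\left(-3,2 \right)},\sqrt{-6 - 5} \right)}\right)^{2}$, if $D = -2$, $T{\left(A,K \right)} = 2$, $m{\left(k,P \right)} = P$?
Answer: $\left(36 + i \sqrt{11}\right)^{2} \approx 1285.0 + 238.8 i$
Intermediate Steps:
$Z{\left(C \right)} = \left(3 + C\right)^{2}$
$W = 36$ ($W = \left(-4 - 2\right)^{2} = \left(-6\right)^{2} = 36$)
$\left(W + I{\left(T{\left(-3,2 \right)},\sqrt{-6 - 5} \right)}\right)^{2} = \left(36 + \sqrt{-6 - 5}\right)^{2} = \left(36 + \sqrt{-11}\right)^{2} = \left(36 + i \sqrt{11}\right)^{2}$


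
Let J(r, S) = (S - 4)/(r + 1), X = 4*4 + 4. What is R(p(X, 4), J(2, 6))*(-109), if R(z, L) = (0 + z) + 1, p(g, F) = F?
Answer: -545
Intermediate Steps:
X = 20 (X = 16 + 4 = 20)
J(r, S) = (-4 + S)/(1 + r)
R(z, L) = 1 + z (R(z, L) = z + 1 = 1 + z)
R(p(X, 4), J(2, 6))*(-109) = (1 + 4)*(-109) = 5*(-109) = -545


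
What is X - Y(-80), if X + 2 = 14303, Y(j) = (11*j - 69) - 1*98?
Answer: 15348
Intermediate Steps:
Y(j) = -167 + 11*j (Y(j) = (-69 + 11*j) - 98 = -167 + 11*j)
X = 14301 (X = -2 + 14303 = 14301)
X - Y(-80) = 14301 - (-167 + 11*(-80)) = 14301 - (-167 - 880) = 14301 - 1*(-1047) = 14301 + 1047 = 15348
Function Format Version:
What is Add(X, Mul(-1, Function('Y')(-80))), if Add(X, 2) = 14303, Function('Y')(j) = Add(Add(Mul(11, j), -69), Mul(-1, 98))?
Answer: 15348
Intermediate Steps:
Function('Y')(j) = Add(-167, Mul(11, j)) (Function('Y')(j) = Add(Add(-69, Mul(11, j)), -98) = Add(-167, Mul(11, j)))
X = 14301 (X = Add(-2, 14303) = 14301)
Add(X, Mul(-1, Function('Y')(-80))) = Add(14301, Mul(-1, Add(-167, Mul(11, -80)))) = Add(14301, Mul(-1, Add(-167, -880))) = Add(14301, Mul(-1, -1047)) = Add(14301, 1047) = 15348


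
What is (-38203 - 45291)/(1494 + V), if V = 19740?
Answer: -41747/10617 ≈ -3.9321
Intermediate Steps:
(-38203 - 45291)/(1494 + V) = (-38203 - 45291)/(1494 + 19740) = -83494/21234 = -83494*1/21234 = -41747/10617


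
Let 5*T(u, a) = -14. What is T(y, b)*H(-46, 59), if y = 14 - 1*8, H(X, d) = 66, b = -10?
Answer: -924/5 ≈ -184.80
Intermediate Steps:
y = 6 (y = 14 - 8 = 6)
T(u, a) = -14/5 (T(u, a) = (1/5)*(-14) = -14/5)
T(y, b)*H(-46, 59) = -14/5*66 = -924/5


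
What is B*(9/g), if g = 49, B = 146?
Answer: 1314/49 ≈ 26.816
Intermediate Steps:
B*(9/g) = 146*(9/49) = 1314/49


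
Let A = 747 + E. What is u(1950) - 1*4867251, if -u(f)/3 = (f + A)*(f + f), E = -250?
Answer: -33497151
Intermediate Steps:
A = 497 (A = 747 - 250 = 497)
u(f) = -6*f*(497 + f) (u(f) = -3*(f + 497)*(f + f) = -3*(497 + f)*2*f = -6*f*(497 + f))
u(1950) - 1*4867251 = -6*1950*(497 + 1950) - 1*4867251 = -6*1950*2447 - 4867251 = -28629900 - 4867251 = -33497151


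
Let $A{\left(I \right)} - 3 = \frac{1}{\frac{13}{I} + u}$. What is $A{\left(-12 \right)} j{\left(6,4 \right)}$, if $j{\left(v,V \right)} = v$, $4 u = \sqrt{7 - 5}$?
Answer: $\frac{1782}{151} - \frac{216 \sqrt{2}}{151} \approx 9.7784$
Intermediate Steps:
$u = \frac{\sqrt{2}}{4}$ ($u = \frac{\sqrt{7 - 5}}{4} = \frac{\sqrt{2}}{4} \approx 0.35355$)
$A{\left(I \right)} = 3 + \frac{1}{\frac{13}{I} + \frac{\sqrt{2}}{4}}$
$A{\left(-12 \right)} j{\left(6,4 \right)} = \frac{156 + 4 \left(-12\right) + 3 \left(-12\right) \sqrt{2}}{52 - 12 \sqrt{2}} \cdot 6 = \frac{156 - 48 - 36 \sqrt{2}}{52 - 12 \sqrt{2}} \cdot 6 = \frac{108 - 36 \sqrt{2}}{52 - 12 \sqrt{2}} \cdot 6 = \frac{6 \left(108 - 36 \sqrt{2}\right)}{52 - 12 \sqrt{2}}$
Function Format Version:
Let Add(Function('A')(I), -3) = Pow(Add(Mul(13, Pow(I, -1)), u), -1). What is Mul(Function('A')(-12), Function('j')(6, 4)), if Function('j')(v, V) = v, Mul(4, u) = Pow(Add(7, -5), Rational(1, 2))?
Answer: Add(Rational(1782, 151), Mul(Rational(-216, 151), Pow(2, Rational(1, 2)))) ≈ 9.7784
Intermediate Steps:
u = Mul(Rational(1, 4), Pow(2, Rational(1, 2))) (u = Mul(Rational(1, 4), Pow(Add(7, -5), Rational(1, 2))) = Mul(Rational(1, 4), Pow(2, Rational(1, 2))) ≈ 0.35355)
Function('A')(I) = Add(3, Pow(Add(Mul(13, Pow(I, -1)), Mul(Rational(1, 4), Pow(2, Rational(1, 2)))), -1))
Mul(Function('A')(-12), Function('j')(6, 4)) = Mul(Mul(Pow(Add(52, Mul(-12, Pow(2, Rational(1, 2)))), -1), Add(156, Mul(4, -12), Mul(3, -12, Pow(2, Rational(1, 2))))), 6) = Mul(Mul(Pow(Add(52, Mul(-12, Pow(2, Rational(1, 2)))), -1), Add(156, -48, Mul(-36, Pow(2, Rational(1, 2))))), 6) = Mul(Mul(Pow(Add(52, Mul(-12, Pow(2, Rational(1, 2)))), -1), Add(108, Mul(-36, Pow(2, Rational(1, 2))))), 6) = Mul(6, Pow(Add(52, Mul(-12, Pow(2, Rational(1, 2)))), -1), Add(108, Mul(-36, Pow(2, Rational(1, 2)))))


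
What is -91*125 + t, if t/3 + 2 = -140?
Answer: -11801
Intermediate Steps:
t = -426 (t = -6 + 3*(-140) = -6 - 420 = -426)
-91*125 + t = -91*125 - 426 = -11375 - 426 = -11801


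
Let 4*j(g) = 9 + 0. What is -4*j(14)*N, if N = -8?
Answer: 72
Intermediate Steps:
j(g) = 9/4 (j(g) = (9 + 0)/4 = (¼)*9 = 9/4)
-4*j(14)*N = -9*(-8) = -4*(-18) = 72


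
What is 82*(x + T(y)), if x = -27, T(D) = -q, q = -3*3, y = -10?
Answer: -1476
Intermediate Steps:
q = -9
T(D) = 9 (T(D) = -1*(-9) = 9)
82*(x + T(y)) = 82*(-27 + 9) = 82*(-18) = -1476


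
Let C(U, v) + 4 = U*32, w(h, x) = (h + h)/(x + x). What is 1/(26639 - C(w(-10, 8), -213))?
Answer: 1/26683 ≈ 3.7477e-5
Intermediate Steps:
w(h, x) = h/x (w(h, x) = (2*h)/((2*x)) = (2*h)*(1/(2*x)) = h/x)
C(U, v) = -4 + 32*U (C(U, v) = -4 + U*32 = -4 + 32*U)
1/(26639 - C(w(-10, 8), -213)) = 1/(26639 - (-4 + 32*(-10/8))) = 1/(26639 - (-4 + 32*(-10*1/8))) = 1/(26639 - (-4 + 32*(-5/4))) = 1/(26639 - (-4 - 40)) = 1/(26639 - 1*(-44)) = 1/(26639 + 44) = 1/26683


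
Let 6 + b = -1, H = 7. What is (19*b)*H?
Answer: -931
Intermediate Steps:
b = -7 (b = -6 - 1 = -7)
(19*b)*H = (19*(-7))*7 = -133*7 = -931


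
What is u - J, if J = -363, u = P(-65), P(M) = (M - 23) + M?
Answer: 210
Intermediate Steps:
P(M) = -23 + 2*M (P(M) = (-23 + M) + M = -23 + 2*M)
u = -153 (u = -23 + 2*(-65) = -23 - 130 = -153)
u - J = -153 - 1*(-363) = -153 + 363 = 210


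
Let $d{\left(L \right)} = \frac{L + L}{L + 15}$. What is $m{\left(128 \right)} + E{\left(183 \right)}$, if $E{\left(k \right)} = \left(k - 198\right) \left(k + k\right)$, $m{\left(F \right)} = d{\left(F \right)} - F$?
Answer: $- \frac{803118}{143} \approx -5616.2$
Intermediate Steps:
$d{\left(L \right)} = \frac{2 L}{15 + L}$
$m{\left(F \right)} = - F + \frac{2 F}{15 + F}$ ($m{\left(F \right)} = \frac{2 F}{15 + F} - F = - F + \frac{2 F}{15 + F}$)
$E{\left(k \right)} = 2 k \left(-198 + k\right)$ ($E{\left(k \right)} = \left(-198 + k\right) 2 k = 2 k \left(-198 + k\right)$)
$m{\left(128 \right)} + E{\left(183 \right)} = \frac{128 \left(-13 - 128\right)}{15 + 128} + 2 \cdot 183 \left(-198 + 183\right) = \frac{128 \left(-13 - 128\right)}{143} + 2 \cdot 183 \left(-15\right) = 128 \cdot \frac{1}{143} \left(-141\right) - 5490 = - \frac{18048}{143} - 5490 = - \frac{803118}{143}$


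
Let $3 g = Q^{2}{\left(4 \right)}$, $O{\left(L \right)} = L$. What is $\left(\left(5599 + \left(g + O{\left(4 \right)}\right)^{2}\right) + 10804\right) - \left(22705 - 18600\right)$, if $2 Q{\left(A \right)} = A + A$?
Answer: $\frac{111466}{9} \approx 12385.0$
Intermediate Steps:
$Q{\left(A \right)} = A$ ($Q{\left(A \right)} = \frac{A + A}{2} = \frac{2 A}{2} = A$)
$g = \frac{16}{3}$ ($g = \frac{4^{2}}{3} = \frac{1}{3} \cdot 16 = \frac{16}{3} \approx 5.3333$)
$\left(\left(5599 + \left(g + O{\left(4 \right)}\right)^{2}\right) + 10804\right) - \left(22705 - 18600\right) = \left(\left(5599 + \left(\frac{16}{3} + 4\right)^{2}\right) + 10804\right) - \left(22705 - 18600\right) = \left(\left(5599 + \left(\frac{28}{3}\right)^{2}\right) + 10804\right) - \left(22705 - 18600\right) = \left(\left(5599 + \frac{784}{9}\right) + 10804\right) - 4105 = \left(\frac{51175}{9} + 10804\right) - 4105 = \frac{148411}{9} - 4105 = \frac{111466}{9}$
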